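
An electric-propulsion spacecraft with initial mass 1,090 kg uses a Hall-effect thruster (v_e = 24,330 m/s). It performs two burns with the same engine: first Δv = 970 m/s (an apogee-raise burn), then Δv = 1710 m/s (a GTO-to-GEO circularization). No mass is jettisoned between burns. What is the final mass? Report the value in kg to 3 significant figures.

final mass ≈ 976 kg

After the first burn: m = 1090 × exp(−970/24330.0) = 1090 × 0.96092 = 1,047.4 kg.
After the second burn: m = 1,047.4 × exp(−1710/24330.0) = 1,047.4 × 0.93213 = 976.313 kg.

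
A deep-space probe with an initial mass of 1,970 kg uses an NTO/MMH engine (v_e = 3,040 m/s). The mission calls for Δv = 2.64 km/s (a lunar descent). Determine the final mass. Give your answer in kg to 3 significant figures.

final mass ≈ 827 kg

From the ideal rocket equation, m₀/m_f = exp(Δv / v_e) = exp(2640 / 3040.0) = exp(0.8684) = 2.3831.
m_f = m₀ / 2.3831 = 1,970 / 2.3831 = 826.654 kg.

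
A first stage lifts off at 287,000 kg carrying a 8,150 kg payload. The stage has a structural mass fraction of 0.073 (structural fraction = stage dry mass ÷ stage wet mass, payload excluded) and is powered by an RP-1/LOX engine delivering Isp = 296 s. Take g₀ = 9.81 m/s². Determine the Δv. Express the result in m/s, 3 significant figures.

Stage wet mass = m₀ − payload = 287,000 − 8,150 = 278,850 kg.
Stage dry mass = ε × stage wet mass = 0.073 × 278,850 = 20,356.1 kg.
Burnout mass m_f = stage dry + payload = 20,356.1 + 8,150 = 28,506.1 kg.
v_e = Isp · g₀ = 296 × 9.81 = 2903.8 m/s.
Δv = v_e · ln(287,000/28,506.1) = 2903.8 × ln(10.07) = 2903.8 × 2.3094 ≈ 6706 m/s.

Δv ≈ 6710 m/s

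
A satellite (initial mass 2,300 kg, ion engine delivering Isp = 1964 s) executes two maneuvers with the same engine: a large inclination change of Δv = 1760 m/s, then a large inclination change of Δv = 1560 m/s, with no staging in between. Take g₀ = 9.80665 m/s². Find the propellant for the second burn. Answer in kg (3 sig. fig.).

v_e = Isp · g₀ = 1964 × 9.80665 = 19260.3 m/s.
After the first burn: m = 2300 × exp(−1760/19260.3) = 2300 × 0.91267 = 2,099.14 kg.
After the second burn: m = 2,099.14 × exp(−1560/19260.3) = 2,099.14 × 0.92220 = 1,935.83 kg.
Second-burn propellant = 2,099.14 − 1,935.83 = 163.31 kg.

propellant for the second burn ≈ 163 kg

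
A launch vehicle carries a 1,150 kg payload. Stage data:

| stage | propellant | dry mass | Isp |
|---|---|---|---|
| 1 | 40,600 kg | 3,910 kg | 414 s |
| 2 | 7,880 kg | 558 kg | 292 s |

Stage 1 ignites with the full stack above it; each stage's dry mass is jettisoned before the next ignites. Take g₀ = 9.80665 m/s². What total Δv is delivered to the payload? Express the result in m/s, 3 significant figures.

Δv ≈ 10600 m/s

Ignition mass of stage 1 = 40,600+3,910 + 7,880+558 + 1,150 = 54,098 kg.
Stage 1: m₀ = 54,098 kg, m_f = 54,098 − 40,600 = 13,498 kg; Δv = 414×9.80665×ln(4.008) = 4060.0×1.3883 ≈ 5636 m/s.
Stage 2: m₀ = 9,588 kg, m_f = 9,588 − 7,880 = 1,708 kg; Δv = 292×9.80665×ln(5.614) = 2863.5×1.7252 ≈ 4940 m/s.
Total Δv = 5636 + 4940 = 10576 m/s.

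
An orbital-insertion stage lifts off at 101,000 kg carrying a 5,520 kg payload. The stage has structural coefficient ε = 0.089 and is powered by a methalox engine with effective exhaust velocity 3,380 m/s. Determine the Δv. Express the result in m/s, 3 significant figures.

Δv ≈ 6670 m/s

Stage wet mass = m₀ − payload = 101,000 − 5,520 = 95,480 kg.
Stage dry mass = ε × stage wet mass = 0.089 × 95,480 = 8,497.72 kg.
Burnout mass m_f = stage dry + payload = 8,497.72 + 5,520 = 14,017.72 kg.
From the ideal rocket equation, Δv = v_e · ln(101,000/14,017.72) = 3380.0 × ln(7.205) = 3380.0 × 1.9748 ≈ 6675 m/s.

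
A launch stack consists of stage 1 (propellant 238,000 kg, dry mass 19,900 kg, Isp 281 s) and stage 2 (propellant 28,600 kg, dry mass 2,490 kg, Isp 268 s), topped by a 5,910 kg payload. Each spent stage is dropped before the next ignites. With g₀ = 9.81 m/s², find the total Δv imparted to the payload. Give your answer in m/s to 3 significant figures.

Δv ≈ 8430 m/s

Ignition mass of stage 1 = 238,000+19,900 + 28,600+2,490 + 5,910 = 294,900 kg.
Stage 1: m₀ = 294,900 kg, m_f = 294,900 − 238,000 = 56,900 kg; Δv = 281×9.81×ln(5.183) = 2756.6×1.6453 ≈ 4536 m/s.
Stage 2: m₀ = 37,000 kg, m_f = 37,000 − 28,600 = 8,400 kg; Δv = 268×9.81×ln(4.405) = 2629.1×1.4827 ≈ 3898 m/s.
Total Δv = 4536 + 3898 = 8434 m/s.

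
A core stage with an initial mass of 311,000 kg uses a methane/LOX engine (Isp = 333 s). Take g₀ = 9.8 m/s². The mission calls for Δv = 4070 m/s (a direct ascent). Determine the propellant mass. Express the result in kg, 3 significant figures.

v_e = Isp · g₀ = 333 × 9.8 = 3263.4 m/s.
m₀/m_f = exp(Δv / v_e) = exp(4070 / 3263.4) = exp(1.2472) = 3.4805.
m_f = 311,000 / 3.4805 = 89,355 kg, so propellant = m₀ − m_f = 311,000 − 89,355 = 221,645 kg.

propellant mass ≈ 222000 kg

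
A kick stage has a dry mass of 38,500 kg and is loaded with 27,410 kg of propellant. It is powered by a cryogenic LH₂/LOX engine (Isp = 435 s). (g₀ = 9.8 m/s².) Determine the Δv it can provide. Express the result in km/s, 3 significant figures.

Δv ≈ 2.29 km/s

v_e = Isp · g₀ = 435 × 9.8 = 4263.0 m/s.
m₀ = m_dry + m_prop = 38,500 + 27,410 = 65,910 kg.
Using Δv = v_e ln(m₀/m_f): Δv = v_e · ln(m₀/m_f) = 4263.0 × ln(1.712) = 4263.0 × 0.5376 ≈ 2291.9 m/s.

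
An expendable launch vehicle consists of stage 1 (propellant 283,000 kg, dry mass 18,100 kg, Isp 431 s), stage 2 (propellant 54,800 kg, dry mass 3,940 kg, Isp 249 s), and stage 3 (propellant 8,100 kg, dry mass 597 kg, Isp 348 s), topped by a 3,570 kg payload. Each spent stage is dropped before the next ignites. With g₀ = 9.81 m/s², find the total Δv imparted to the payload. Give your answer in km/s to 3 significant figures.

Δv ≈ 13.3 km/s

Ignition mass of stage 1 = 283,000+18,100 + 54,800+3,940 + 8,100+597 + 3,570 = 372,107 kg.
Stage 1: m₀ = 372,107 kg, m_f = 372,107 − 283,000 = 89,107 kg; Δv = 431×9.81×ln(4.176) = 4228.1×1.4293 ≈ 6043 m/s.
Stage 2: m₀ = 71,007 kg, m_f = 71,007 − 54,800 = 16,207 kg; Δv = 249×9.81×ln(4.381) = 2442.7×1.4773 ≈ 3609 m/s.
Stage 3: m₀ = 12,267 kg, m_f = 12,267 − 8,100 = 4,167 kg; Δv = 348×9.81×ln(2.944) = 3413.9×1.0797 ≈ 3686 m/s.
Total Δv = 6043 + 3609 + 3686 = 13338 m/s.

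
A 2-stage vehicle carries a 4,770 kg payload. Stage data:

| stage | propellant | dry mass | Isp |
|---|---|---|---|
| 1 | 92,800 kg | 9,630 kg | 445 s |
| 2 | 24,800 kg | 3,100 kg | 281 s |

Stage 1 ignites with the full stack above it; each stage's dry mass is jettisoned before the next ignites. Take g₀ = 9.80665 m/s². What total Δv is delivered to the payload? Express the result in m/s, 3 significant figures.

Ignition mass of stage 1 = 92,800+9,630 + 24,800+3,100 + 4,770 = 135,100 kg.
Stage 1: m₀ = 135,100 kg, m_f = 135,100 − 92,800 = 42,300 kg; Δv = 445×9.80665×ln(3.194) = 4364.0×1.1612 ≈ 5068 m/s.
Stage 2: m₀ = 32,670 kg, m_f = 32,670 − 24,800 = 7,870 kg; Δv = 281×9.80665×ln(4.151) = 2755.7×1.4234 ≈ 3922 m/s.
Total Δv = 5068 + 3922 = 8990 m/s.

Δv ≈ 8990 m/s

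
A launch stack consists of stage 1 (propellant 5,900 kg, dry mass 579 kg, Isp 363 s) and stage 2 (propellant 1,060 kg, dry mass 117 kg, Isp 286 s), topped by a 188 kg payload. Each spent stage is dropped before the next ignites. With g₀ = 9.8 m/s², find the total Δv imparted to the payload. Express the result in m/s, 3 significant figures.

Δv ≈ 9160 m/s

Ignition mass of stage 1 = 5,900+579 + 1,060+117 + 188 = 7,844 kg.
Stage 1: m₀ = 7,844 kg, m_f = 7,844 − 5,900 = 1,944 kg; Δv = 363×9.8×ln(4.035) = 3557.4×1.3950 ≈ 4963 m/s.
Stage 2: m₀ = 1,365 kg, m_f = 1,365 − 1,060 = 305 kg; Δv = 286×9.8×ln(4.475) = 2802.8×1.4986 ≈ 4200 m/s.
Total Δv = 4963 + 4200 = 9163 m/s.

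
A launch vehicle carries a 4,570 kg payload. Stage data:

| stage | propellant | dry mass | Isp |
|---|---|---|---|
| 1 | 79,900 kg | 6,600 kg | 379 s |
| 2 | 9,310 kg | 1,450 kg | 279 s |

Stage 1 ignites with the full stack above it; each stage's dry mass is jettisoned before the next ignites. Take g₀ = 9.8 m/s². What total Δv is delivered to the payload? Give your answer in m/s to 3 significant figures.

Ignition mass of stage 1 = 79,900+6,600 + 9,310+1,450 + 4,570 = 101,830 kg.
Stage 1: m₀ = 101,830 kg, m_f = 101,830 − 79,900 = 21,930 kg; Δv = 379×9.8×ln(4.643) = 3714.2×1.5354 ≈ 5703 m/s.
Stage 2: m₀ = 15,330 kg, m_f = 15,330 − 9,310 = 6,020 kg; Δv = 279×9.8×ln(2.547) = 2734.2×0.9347 ≈ 2556 m/s.
Total Δv = 5703 + 2556 = 8259 m/s.

Δv ≈ 8260 m/s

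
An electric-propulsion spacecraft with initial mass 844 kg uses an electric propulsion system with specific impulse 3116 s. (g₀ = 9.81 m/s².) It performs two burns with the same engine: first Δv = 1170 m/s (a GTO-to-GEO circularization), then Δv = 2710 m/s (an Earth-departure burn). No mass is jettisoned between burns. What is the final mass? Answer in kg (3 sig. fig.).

v_e = Isp · g₀ = 3116 × 9.81 = 30568.0 m/s.
After the first burn: m = 844 × exp(−1170/30568.0) = 844 × 0.96245 = 812.308 kg.
After the second burn: m = 812.308 × exp(−2710/30568.0) = 812.308 × 0.91516 = 743.392 kg.

final mass ≈ 743 kg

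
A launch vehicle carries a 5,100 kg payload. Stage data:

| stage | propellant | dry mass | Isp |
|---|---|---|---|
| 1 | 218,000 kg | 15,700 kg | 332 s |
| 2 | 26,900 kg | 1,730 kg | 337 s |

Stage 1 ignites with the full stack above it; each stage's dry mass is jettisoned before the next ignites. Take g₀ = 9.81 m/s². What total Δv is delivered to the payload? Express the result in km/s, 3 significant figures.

Ignition mass of stage 1 = 218,000+15,700 + 26,900+1,730 + 5,100 = 267,430 kg.
Stage 1: m₀ = 267,430 kg, m_f = 267,430 − 218,000 = 49,430 kg; Δv = 332×9.81×ln(5.41) = 3256.9×1.6883 ≈ 5499 m/s.
Stage 2: m₀ = 33,730 kg, m_f = 33,730 − 26,900 = 6,830 kg; Δv = 337×9.81×ln(4.939) = 3306.0×1.5971 ≈ 5280 m/s.
Total Δv = 5499 + 5280 = 10779 m/s.

Δv ≈ 10.8 km/s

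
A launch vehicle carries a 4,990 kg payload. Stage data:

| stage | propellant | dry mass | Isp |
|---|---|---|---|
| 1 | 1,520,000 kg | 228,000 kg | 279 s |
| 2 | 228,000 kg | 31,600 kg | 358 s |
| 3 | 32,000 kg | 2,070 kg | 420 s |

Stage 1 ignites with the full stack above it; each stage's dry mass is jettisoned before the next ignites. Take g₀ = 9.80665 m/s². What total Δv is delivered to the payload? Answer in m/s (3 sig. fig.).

Ignition mass of stage 1 = 1,520,000+228,000 + 228,000+31,600 + 32,000+2,070 + 4,990 = 2,046,660 kg.
Stage 1: m₀ = 2,046,660 kg, m_f = 2,046,660 − 1,520,000 = 526,660 kg; Δv = 279×9.80665×ln(3.886) = 2736.1×1.3574 ≈ 3714 m/s.
Stage 2: m₀ = 298,660 kg, m_f = 298,660 − 228,000 = 70,660 kg; Δv = 358×9.80665×ln(4.227) = 3510.8×1.4414 ≈ 5061 m/s.
Stage 3: m₀ = 39,060 kg, m_f = 39,060 − 32,000 = 7,060 kg; Δv = 420×9.80665×ln(5.533) = 4118.8×1.7107 ≈ 7046 m/s.
Total Δv = 3714 + 5061 + 7046 = 15821 m/s.

Δv ≈ 15800 m/s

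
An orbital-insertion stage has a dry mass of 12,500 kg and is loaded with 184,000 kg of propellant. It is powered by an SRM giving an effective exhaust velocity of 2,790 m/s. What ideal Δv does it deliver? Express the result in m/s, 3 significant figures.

m₀ = m_dry + m_prop = 12,500 + 184,000 = 196,500 kg.
Using Δv = v_e ln(m₀/m_f): Δv = v_e · ln(m₀/m_f) = 2790.0 × ln(15.72) = 2790.0 × 2.7549 ≈ 7686.3 m/s.

Δv ≈ 7690 m/s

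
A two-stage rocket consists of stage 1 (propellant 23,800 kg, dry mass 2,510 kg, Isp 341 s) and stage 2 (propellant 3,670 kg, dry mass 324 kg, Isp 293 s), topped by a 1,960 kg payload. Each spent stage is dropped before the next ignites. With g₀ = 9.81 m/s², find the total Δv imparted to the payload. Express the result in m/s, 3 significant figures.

Δv ≈ 7230 m/s

Ignition mass of stage 1 = 23,800+2,510 + 3,670+324 + 1,960 = 32,264 kg.
Stage 1: m₀ = 32,264 kg, m_f = 32,264 − 23,800 = 8,464 kg; Δv = 341×9.81×ln(3.812) = 3345.2×1.3381 ≈ 4476 m/s.
Stage 2: m₀ = 5,954 kg, m_f = 5,954 − 3,670 = 2,284 kg; Δv = 293×9.81×ln(2.607) = 2874.3×0.9581 ≈ 2754 m/s.
Total Δv = 4476 + 2754 = 7230 m/s.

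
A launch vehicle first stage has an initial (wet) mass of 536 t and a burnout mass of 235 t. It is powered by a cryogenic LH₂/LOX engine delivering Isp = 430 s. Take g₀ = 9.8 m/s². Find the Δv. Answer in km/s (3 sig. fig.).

Δv ≈ 3.47 km/s

v_e = Isp · g₀ = 430 × 9.8 = 4214.0 m/s.
Δv = v_e · ln(m₀/m_f) = 4214.0 × ln(2.281) = 4214.0 × 0.8245 ≈ 3474.6 m/s.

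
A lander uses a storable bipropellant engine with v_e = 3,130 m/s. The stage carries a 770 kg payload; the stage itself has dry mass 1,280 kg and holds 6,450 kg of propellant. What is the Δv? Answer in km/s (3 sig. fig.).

m₀ = payload + dry + propellant = 770 + 1,280 + 6,450 = 8,500 kg.
m_f = payload + dry = 770 + 1,280 = 2,050 kg.
Using Δv = v_e ln(m₀/m_f): Δv = v_e · ln(m₀/m_f) = 3130.0 × ln(4.146) = 3130.0 × 1.4222 ≈ 4451.6 m/s.

Δv ≈ 4.45 km/s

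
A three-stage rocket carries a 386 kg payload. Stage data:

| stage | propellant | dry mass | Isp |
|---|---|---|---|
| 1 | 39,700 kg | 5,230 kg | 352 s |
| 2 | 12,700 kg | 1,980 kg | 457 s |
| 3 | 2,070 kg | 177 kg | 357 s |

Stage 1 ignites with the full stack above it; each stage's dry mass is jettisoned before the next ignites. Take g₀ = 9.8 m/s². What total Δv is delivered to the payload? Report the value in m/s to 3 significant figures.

Ignition mass of stage 1 = 39,700+5,230 + 12,700+1,980 + 2,070+177 + 386 = 62,243 kg.
Stage 1: m₀ = 62,243 kg, m_f = 62,243 − 39,700 = 22,543 kg; Δv = 352×9.8×ln(2.761) = 3449.6×1.0156 ≈ 3503 m/s.
Stage 2: m₀ = 17,313 kg, m_f = 17,313 − 12,700 = 4,613 kg; Δv = 457×9.8×ln(3.753) = 4478.6×1.3226 ≈ 5923 m/s.
Stage 3: m₀ = 2,633 kg, m_f = 2,633 − 2,070 = 563 kg; Δv = 357×9.8×ln(4.677) = 3498.6×1.5426 ≈ 5397 m/s.
Total Δv = 3503 + 5923 + 5397 = 14823 m/s.

Δv ≈ 14800 m/s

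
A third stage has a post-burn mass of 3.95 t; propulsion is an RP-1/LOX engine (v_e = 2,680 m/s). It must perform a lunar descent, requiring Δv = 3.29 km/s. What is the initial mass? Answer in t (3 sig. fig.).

From the ideal rocket equation, m₀/m_f = exp(Δv / v_e) = exp(3290 / 2680.0) = exp(1.2276) = 3.4131.
m₀ = m_f × 3.4131 = 3.95 × 3.4131 = 13.4817 t.

initial mass ≈ 13.5 t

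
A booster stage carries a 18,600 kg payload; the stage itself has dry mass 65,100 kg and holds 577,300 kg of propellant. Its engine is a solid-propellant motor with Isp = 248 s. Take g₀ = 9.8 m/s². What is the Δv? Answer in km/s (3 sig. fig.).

v_e = Isp · g₀ = 248 × 9.8 = 2430.4 m/s.
m₀ = payload + dry + propellant = 18,600 + 65,100 + 577,300 = 661,000 kg.
m_f = payload + dry = 18,600 + 65,100 = 83,700 kg.
Using Δv = v_e ln(m₀/m_f): Δv = v_e · ln(m₀/m_f) = 2430.4 × ln(7.897) = 2430.4 × 2.0665 ≈ 5022.5 m/s.

Δv ≈ 5.02 km/s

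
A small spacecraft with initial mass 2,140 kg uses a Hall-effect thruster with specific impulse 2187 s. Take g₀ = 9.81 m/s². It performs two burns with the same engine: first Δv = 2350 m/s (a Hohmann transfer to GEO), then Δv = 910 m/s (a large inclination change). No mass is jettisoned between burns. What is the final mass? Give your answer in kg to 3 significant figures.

v_e = Isp · g₀ = 2187 × 9.81 = 21454.5 m/s.
After the first burn: m = 2140 × exp(−2350/21454.5) = 2140 × 0.89625 = 1,917.98 kg.
After the second burn: m = 1,917.98 × exp(−910/21454.5) = 1,917.98 × 0.95847 = 1,838.33 kg.

final mass ≈ 1840 kg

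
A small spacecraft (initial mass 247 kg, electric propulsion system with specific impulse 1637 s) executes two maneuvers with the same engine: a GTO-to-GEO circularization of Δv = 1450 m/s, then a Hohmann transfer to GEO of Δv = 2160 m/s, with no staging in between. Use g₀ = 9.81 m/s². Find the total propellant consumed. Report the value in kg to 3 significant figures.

v_e = Isp · g₀ = 1637 × 9.81 = 16059.0 m/s.
After the first burn: m = 247 × exp(−1450/16059.0) = 247 × 0.91366 = 225.674 kg.
After the second burn: m = 225.674 × exp(−2160/16059.0) = 225.674 × 0.87415 = 197.273 kg.
Total propellant = m₀ − m_final = 247 − 197.273 = 49.727 kg.

total propellant consumed ≈ 49.7 kg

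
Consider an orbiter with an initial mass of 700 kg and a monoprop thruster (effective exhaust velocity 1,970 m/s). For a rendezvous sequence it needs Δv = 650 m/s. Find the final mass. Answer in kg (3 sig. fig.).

Rocket equation: m₀/m_f = exp(Δv / v_e) = exp(650 / 1970.0) = exp(0.3299) = 1.3909.
m_f = m₀ / 1.3909 = 700 / 1.3909 = 503.271 kg.

final mass ≈ 503 kg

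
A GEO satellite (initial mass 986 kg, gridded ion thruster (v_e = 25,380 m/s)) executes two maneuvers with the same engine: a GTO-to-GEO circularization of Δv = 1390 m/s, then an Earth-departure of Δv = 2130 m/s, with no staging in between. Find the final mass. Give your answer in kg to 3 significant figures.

final mass ≈ 858 kg

After the first burn: m = 986 × exp(−1390/25380.0) = 986 × 0.94671 = 933.456 kg.
After the second burn: m = 933.456 × exp(−2130/25380.0) = 933.456 × 0.91950 = 858.313 kg.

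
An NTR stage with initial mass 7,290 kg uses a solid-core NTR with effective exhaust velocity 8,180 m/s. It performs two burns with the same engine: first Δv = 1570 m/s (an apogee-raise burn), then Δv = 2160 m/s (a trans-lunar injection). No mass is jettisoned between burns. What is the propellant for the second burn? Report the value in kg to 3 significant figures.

propellant for the second burn ≈ 1400 kg

After the first burn: m = 7290 × exp(−1570/8180.0) = 7290 × 0.82536 = 6,016.87 kg.
After the second burn: m = 6,016.87 × exp(−2160/8180.0) = 6,016.87 × 0.76793 = 4,620.53 kg.
Second-burn propellant = 6,016.87 − 4,620.53 = 1,396.34 kg.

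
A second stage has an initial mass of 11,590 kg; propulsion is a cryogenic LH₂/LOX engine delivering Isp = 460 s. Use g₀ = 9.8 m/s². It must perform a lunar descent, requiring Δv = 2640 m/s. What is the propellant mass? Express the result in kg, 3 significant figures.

v_e = Isp · g₀ = 460 × 9.8 = 4508.0 m/s.
m₀/m_f = exp(Δv / v_e) = exp(2640 / 4508.0) = exp(0.5856) = 1.7961.
m_f = 11,590 / 1.7961 = 6,452.87 kg, so propellant = m₀ − m_f = 11,590 − 6,452.87 = 5,137.13 kg.

propellant mass ≈ 5140 kg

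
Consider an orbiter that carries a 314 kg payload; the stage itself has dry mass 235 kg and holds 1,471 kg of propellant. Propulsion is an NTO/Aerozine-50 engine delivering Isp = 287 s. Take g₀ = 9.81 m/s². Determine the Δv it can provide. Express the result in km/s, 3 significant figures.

Δv ≈ 3.67 km/s

v_e = Isp · g₀ = 287 × 9.81 = 2815.5 m/s.
m₀ = payload + dry + propellant = 314 + 235 + 1,471 = 2,020 kg.
m_f = payload + dry = 314 + 235 = 549 kg.
Rocket equation: Δv = v_e · ln(m₀/m_f) = 2815.5 × ln(3.679) = 2815.5 × 1.3028 ≈ 3667.9 m/s.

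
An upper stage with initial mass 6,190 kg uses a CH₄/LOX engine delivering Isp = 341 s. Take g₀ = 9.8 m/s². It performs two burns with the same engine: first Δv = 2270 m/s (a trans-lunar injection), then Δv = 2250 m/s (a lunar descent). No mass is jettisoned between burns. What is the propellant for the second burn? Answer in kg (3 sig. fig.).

v_e = Isp · g₀ = 341 × 9.8 = 3341.8 m/s.
After the first burn: m = 6190 × exp(−2270/3341.8) = 6190 × 0.50698 = 3,138.21 kg.
After the second burn: m = 3,138.21 × exp(−2250/3341.8) = 3,138.21 × 0.51003 = 1,600.58 kg.
Second-burn propellant = 3,138.21 − 1,600.58 = 1,537.63 kg.

propellant for the second burn ≈ 1540 kg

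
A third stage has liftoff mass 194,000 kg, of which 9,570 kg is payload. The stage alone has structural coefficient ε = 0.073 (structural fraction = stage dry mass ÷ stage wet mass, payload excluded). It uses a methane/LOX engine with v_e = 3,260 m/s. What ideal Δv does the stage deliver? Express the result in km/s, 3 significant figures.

Δv ≈ 6.95 km/s

Stage wet mass = m₀ − payload = 194,000 − 9,570 = 184,430 kg.
Stage dry mass = ε × stage wet mass = 0.073 × 184,430 = 13,463.4 kg.
Burnout mass m_f = stage dry + payload = 13,463.4 + 9,570 = 23,033.4 kg.
Δv = v_e · ln(194,000/23,033.4) = 3260.0 × ln(8.423) = 3260.0 × 2.1309 ≈ 6947 m/s.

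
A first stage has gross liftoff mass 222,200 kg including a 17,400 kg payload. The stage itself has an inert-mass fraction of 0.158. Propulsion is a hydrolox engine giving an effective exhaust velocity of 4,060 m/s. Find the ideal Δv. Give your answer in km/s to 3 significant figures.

Δv ≈ 6.08 km/s

Stage wet mass = m₀ − payload = 222,200 − 17,400 = 204,800 kg.
Stage dry mass = ε × stage wet mass = 0.158 × 204,800 = 32,358.4 kg.
Burnout mass m_f = stage dry + payload = 32,358.4 + 17,400 = 49,758.4 kg.
Δv = v_e · ln(222,200/49,758.4) = 4060.0 × ln(4.466) = 4060.0 × 1.4964 ≈ 6075 m/s.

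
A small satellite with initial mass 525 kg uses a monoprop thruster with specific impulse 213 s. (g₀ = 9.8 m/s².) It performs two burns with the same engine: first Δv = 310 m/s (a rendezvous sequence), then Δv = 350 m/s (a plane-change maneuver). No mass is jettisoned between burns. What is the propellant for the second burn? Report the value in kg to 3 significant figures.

v_e = Isp · g₀ = 213 × 9.8 = 2087.4 m/s.
After the first burn: m = 525 × exp(−310/2087.4) = 525 × 0.86199 = 452.545 kg.
After the second burn: m = 452.545 × exp(−350/2087.4) = 452.545 × 0.84563 = 382.686 kg.
Second-burn propellant = 452.545 − 382.686 = 69.859 kg.

propellant for the second burn ≈ 69.9 kg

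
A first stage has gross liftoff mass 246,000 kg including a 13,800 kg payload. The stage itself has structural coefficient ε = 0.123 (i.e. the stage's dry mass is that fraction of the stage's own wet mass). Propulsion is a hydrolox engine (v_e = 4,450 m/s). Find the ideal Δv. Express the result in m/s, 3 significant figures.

Δv ≈ 7830 m/s

Stage wet mass = m₀ − payload = 246,000 − 13,800 = 232,200 kg.
Stage dry mass = ε × stage wet mass = 0.123 × 232,200 = 28,560.6 kg.
Burnout mass m_f = stage dry + payload = 28,560.6 + 13,800 = 42,360.6 kg.
Δv = v_e · ln(246,000/42,360.6) = 4450.0 × ln(5.807) = 4450.0 × 1.7591 ≈ 7828 m/s.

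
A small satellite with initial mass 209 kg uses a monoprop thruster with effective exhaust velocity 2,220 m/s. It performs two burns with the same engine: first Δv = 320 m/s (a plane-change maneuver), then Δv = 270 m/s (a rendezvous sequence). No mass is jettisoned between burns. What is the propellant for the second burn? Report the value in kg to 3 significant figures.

propellant for the second burn ≈ 20.7 kg

After the first burn: m = 209 × exp(−320/2220.0) = 209 × 0.86576 = 180.944 kg.
After the second burn: m = 180.944 × exp(−270/2220.0) = 180.944 × 0.88548 = 160.222 kg.
Second-burn propellant = 180.944 − 160.222 = 20.722 kg.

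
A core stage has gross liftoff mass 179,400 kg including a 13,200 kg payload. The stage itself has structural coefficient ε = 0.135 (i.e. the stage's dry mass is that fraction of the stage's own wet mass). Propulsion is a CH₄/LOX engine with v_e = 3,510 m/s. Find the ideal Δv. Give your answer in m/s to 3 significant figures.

Stage wet mass = m₀ − payload = 179,400 − 13,200 = 166,200 kg.
Stage dry mass = ε × stage wet mass = 0.135 × 166,200 = 22,437 kg.
Burnout mass m_f = stage dry + payload = 22,437 + 13,200 = 35,637 kg.
From the ideal rocket equation, Δv = v_e · ln(179,400/35,637) = 3510.0 × ln(5.034) = 3510.0 × 1.6162 ≈ 5673 m/s.

Δv ≈ 5670 m/s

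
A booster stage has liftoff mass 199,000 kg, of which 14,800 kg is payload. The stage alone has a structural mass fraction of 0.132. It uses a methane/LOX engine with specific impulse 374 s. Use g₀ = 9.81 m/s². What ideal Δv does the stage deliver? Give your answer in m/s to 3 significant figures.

Stage wet mass = m₀ − payload = 199,000 − 14,800 = 184,200 kg.
Stage dry mass = ε × stage wet mass = 0.132 × 184,200 = 24,314.4 kg.
Burnout mass m_f = stage dry + payload = 24,314.4 + 14,800 = 39,114.4 kg.
v_e = Isp · g₀ = 374 × 9.81 = 3668.9 m/s.
Δv = v_e · ln(199,000/39,114.4) = 3668.9 × ln(5.088) = 3668.9 × 1.6268 ≈ 5969 m/s.

Δv ≈ 5970 m/s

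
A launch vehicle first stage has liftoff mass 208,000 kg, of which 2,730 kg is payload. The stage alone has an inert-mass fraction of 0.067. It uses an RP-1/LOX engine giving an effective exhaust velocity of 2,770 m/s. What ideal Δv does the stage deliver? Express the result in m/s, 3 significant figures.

Δv ≈ 7020 m/s

Stage wet mass = m₀ − payload = 208,000 − 2,730 = 205,270 kg.
Stage dry mass = ε × stage wet mass = 0.067 × 205,270 = 13,753.1 kg.
Burnout mass m_f = stage dry + payload = 13,753.1 + 2,730 = 16,483.1 kg.
Using Δv = v_e ln(m₀/m_f): Δv = v_e · ln(208,000/16,483.1) = 2770.0 × ln(12.62) = 2770.0 × 2.5352 ≈ 7023 m/s.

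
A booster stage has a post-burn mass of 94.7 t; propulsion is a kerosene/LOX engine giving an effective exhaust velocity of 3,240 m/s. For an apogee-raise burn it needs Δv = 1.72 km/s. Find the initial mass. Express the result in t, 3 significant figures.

initial mass ≈ 161 t

m₀/m_f = exp(Δv / v_e) = exp(1720 / 3240.0) = exp(0.5309) = 1.7004.
m₀ = m_f × 1.7004 = 94.7 × 1.7004 = 161.028 t.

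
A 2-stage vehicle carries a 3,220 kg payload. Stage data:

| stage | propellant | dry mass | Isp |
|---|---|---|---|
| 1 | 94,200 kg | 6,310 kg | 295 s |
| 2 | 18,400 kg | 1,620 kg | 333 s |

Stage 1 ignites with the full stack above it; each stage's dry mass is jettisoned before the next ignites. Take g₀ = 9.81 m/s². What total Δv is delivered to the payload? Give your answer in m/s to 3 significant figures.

Ignition mass of stage 1 = 94,200+6,310 + 18,400+1,620 + 3,220 = 123,750 kg.
Stage 1: m₀ = 123,750 kg, m_f = 123,750 − 94,200 = 29,550 kg; Δv = 295×9.81×ln(4.188) = 2894.0×1.4322 ≈ 4145 m/s.
Stage 2: m₀ = 23,240 kg, m_f = 23,240 − 18,400 = 4,840 kg; Δv = 333×9.81×ln(4.802) = 3266.7×1.5690 ≈ 5125 m/s.
Total Δv = 4145 + 5125 = 9270 m/s.

Δv ≈ 9270 m/s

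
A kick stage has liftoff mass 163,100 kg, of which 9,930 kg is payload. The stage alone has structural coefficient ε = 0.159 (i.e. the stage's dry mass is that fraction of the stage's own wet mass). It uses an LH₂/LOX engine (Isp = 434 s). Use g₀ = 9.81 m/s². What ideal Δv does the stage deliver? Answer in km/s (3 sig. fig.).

Stage wet mass = m₀ − payload = 163,100 − 9,930 = 153,170 kg.
Stage dry mass = ε × stage wet mass = 0.159 × 153,170 = 24,354 kg.
Burnout mass m_f = stage dry + payload = 24,354 + 9,930 = 34,284 kg.
v_e = Isp · g₀ = 434 × 9.81 = 4257.5 m/s.
Using Δv = v_e ln(m₀/m_f): Δv = v_e · ln(163,100/34,284) = 4257.5 × ln(4.757) = 4257.5 × 1.5597 ≈ 6640 m/s.

Δv ≈ 6.64 km/s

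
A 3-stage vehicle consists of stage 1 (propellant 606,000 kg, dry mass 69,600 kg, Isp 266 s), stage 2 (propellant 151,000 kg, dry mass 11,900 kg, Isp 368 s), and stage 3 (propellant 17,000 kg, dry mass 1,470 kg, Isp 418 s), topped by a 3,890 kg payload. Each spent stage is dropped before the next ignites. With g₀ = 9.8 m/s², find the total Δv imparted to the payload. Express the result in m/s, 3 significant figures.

Ignition mass of stage 1 = 606,000+69,600 + 151,000+11,900 + 17,000+1,470 + 3,890 = 860,860 kg.
Stage 1: m₀ = 860,860 kg, m_f = 860,860 − 606,000 = 254,860 kg; Δv = 266×9.8×ln(3.378) = 2606.8×1.2172 ≈ 3173 m/s.
Stage 2: m₀ = 185,260 kg, m_f = 185,260 − 151,000 = 34,260 kg; Δv = 368×9.8×ln(5.407) = 3606.4×1.6878 ≈ 6087 m/s.
Stage 3: m₀ = 22,360 kg, m_f = 22,360 − 17,000 = 5,360 kg; Δv = 418×9.8×ln(4.172) = 4096.4×1.4283 ≈ 5851 m/s.
Total Δv = 3173 + 6087 + 5851 = 15111 m/s.

Δv ≈ 15100 m/s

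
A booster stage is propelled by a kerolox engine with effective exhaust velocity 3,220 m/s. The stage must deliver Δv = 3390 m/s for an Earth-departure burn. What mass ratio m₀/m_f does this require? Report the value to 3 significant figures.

Rocket equation: m₀/m_f = exp(Δv / v_e) = exp(3390 / 3220.0) = exp(1.0528) = 2.8656.

mass ratio ≈ 2.87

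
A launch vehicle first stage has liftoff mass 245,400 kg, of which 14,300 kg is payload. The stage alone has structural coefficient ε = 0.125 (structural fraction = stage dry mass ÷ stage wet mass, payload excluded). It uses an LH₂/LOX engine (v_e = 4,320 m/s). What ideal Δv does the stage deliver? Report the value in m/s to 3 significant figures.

Stage wet mass = m₀ − payload = 245,400 − 14,300 = 231,100 kg.
Stage dry mass = ε × stage wet mass = 0.125 × 231,100 = 28,887.5 kg.
Burnout mass m_f = stage dry + payload = 28,887.5 + 14,300 = 43,187.5 kg.
By the Tsiolkovsky rocket equation, Δv = v_e · ln(245,400/43,187.5) = 4320.0 × ln(5.682) = 4320.0 × 1.7373 ≈ 7505 m/s.

Δv ≈ 7510 m/s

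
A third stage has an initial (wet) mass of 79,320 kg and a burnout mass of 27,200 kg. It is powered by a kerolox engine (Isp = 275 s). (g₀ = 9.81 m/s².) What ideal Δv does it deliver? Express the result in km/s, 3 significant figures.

Δv ≈ 2.89 km/s

v_e = Isp · g₀ = 275 × 9.81 = 2697.8 m/s.
Δv = v_e · ln(m₀/m_f) = 2697.8 × ln(2.916) = 2697.8 × 1.0703 ≈ 2887.3 m/s.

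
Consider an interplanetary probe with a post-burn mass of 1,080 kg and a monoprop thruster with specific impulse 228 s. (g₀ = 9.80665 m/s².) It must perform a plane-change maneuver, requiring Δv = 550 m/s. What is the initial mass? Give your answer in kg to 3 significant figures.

initial mass ≈ 1380 kg

v_e = Isp · g₀ = 228 × 9.80665 = 2235.9 m/s.
Rocket equation: m₀/m_f = exp(Δv / v_e) = exp(550 / 2235.9) = exp(0.2460) = 1.2789.
m₀ = m_f × 1.2789 = 1,080 × 1.2789 = 1,381.21 kg.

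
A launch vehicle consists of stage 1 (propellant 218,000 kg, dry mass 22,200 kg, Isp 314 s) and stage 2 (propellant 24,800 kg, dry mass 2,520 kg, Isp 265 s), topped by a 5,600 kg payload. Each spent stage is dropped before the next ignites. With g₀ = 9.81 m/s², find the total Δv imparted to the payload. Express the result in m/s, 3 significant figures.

Ignition mass of stage 1 = 218,000+22,200 + 24,800+2,520 + 5,600 = 273,120 kg.
Stage 1: m₀ = 273,120 kg, m_f = 273,120 − 218,000 = 55,120 kg; Δv = 314×9.81×ln(4.955) = 3080.3×1.6004 ≈ 4930 m/s.
Stage 2: m₀ = 32,920 kg, m_f = 32,920 − 24,800 = 8,120 kg; Δv = 265×9.81×ln(4.054) = 2599.7×1.3998 ≈ 3639 m/s.
Total Δv = 4930 + 3639 = 8569 m/s.

Δv ≈ 8570 m/s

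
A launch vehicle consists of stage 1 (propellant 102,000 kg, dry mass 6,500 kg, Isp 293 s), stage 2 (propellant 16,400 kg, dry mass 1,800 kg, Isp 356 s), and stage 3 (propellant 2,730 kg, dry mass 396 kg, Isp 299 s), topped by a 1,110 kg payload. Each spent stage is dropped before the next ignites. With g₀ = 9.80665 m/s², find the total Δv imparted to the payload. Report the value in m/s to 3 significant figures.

Δv ≈ 12000 m/s

Ignition mass of stage 1 = 102,000+6,500 + 16,400+1,800 + 2,730+396 + 1,110 = 130,936 kg.
Stage 1: m₀ = 130,936 kg, m_f = 130,936 − 102,000 = 28,936 kg; Δv = 293×9.80665×ln(4.525) = 2873.3×1.5096 ≈ 4338 m/s.
Stage 2: m₀ = 22,436 kg, m_f = 22,436 − 16,400 = 6,036 kg; Δv = 356×9.80665×ln(3.717) = 3491.2×1.3129 ≈ 4584 m/s.
Stage 3: m₀ = 4,236 kg, m_f = 4,236 − 2,730 = 1,506 kg; Δv = 299×9.80665×ln(2.813) = 2932.2×1.0342 ≈ 3032 m/s.
Total Δv = 4338 + 4584 + 3032 = 11954 m/s.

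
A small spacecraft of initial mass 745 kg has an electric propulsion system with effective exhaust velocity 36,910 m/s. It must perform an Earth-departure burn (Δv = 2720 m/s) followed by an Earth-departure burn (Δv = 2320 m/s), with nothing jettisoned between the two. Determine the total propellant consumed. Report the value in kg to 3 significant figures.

After the first burn: m = 745 × exp(−2720/36910.0) = 745 × 0.92896 = 692.075 kg.
After the second burn: m = 692.075 × exp(−2320/36910.0) = 692.075 × 0.93908 = 649.914 kg.
Total propellant = m₀ − m_final = 745 − 649.914 = 95.086 kg.

total propellant consumed ≈ 95.1 kg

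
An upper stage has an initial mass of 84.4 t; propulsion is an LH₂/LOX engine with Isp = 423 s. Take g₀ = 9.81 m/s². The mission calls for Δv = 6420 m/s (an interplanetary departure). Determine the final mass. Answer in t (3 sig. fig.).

final mass ≈ 18.0 t

v_e = Isp · g₀ = 423 × 9.81 = 4149.6 m/s.
By the Tsiolkovsky rocket equation, m₀/m_f = exp(Δv / v_e) = exp(6420 / 4149.6) = exp(1.5471) = 4.6979.
m_f = m₀ / 4.6979 = 84.4 / 4.6979 = 17.9655 t.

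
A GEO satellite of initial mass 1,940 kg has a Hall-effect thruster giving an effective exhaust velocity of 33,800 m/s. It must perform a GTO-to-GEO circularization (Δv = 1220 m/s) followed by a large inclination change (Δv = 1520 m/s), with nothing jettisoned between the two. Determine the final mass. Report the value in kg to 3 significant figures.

After the first burn: m = 1940 × exp(−1220/33800.0) = 1940 × 0.96455 = 1,871.23 kg.
After the second burn: m = 1,871.23 × exp(−1520/33800.0) = 1,871.23 × 0.95603 = 1,788.95 kg.

final mass ≈ 1790 kg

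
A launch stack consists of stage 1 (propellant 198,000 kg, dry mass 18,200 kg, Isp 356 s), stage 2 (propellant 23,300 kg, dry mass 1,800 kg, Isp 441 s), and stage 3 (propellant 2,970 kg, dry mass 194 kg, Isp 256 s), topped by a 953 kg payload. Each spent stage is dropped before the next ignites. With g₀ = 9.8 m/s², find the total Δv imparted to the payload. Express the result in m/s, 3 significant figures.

Ignition mass of stage 1 = 198,000+18,200 + 23,300+1,800 + 2,970+194 + 953 = 245,417 kg.
Stage 1: m₀ = 245,417 kg, m_f = 245,417 − 198,000 = 47,417 kg; Δv = 356×9.8×ln(5.176) = 3488.8×1.6440 ≈ 5736 m/s.
Stage 2: m₀ = 29,217 kg, m_f = 29,217 − 23,300 = 5,917 kg; Δv = 441×9.8×ln(4.938) = 4321.8×1.5969 ≈ 6902 m/s.
Stage 3: m₀ = 4,117 kg, m_f = 4,117 − 2,970 = 1,147 kg; Δv = 256×9.8×ln(3.589) = 2508.8×1.2780 ≈ 3206 m/s.
Total Δv = 5736 + 6902 + 3206 = 15844 m/s.

Δv ≈ 15800 m/s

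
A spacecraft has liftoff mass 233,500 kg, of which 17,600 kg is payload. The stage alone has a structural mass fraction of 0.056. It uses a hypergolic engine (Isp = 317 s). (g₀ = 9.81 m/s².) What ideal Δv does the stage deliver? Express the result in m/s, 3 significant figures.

Stage wet mass = m₀ − payload = 233,500 − 17,600 = 215,900 kg.
Stage dry mass = ε × stage wet mass = 0.056 × 215,900 = 12,090.4 kg.
Burnout mass m_f = stage dry + payload = 12,090.4 + 17,600 = 29,690.4 kg.
v_e = Isp · g₀ = 317 × 9.81 = 3109.8 m/s.
Δv = v_e · ln(233,500/29,690.4) = 3109.8 × ln(7.864) = 3109.8 × 2.0624 ≈ 6413 m/s.

Δv ≈ 6410 m/s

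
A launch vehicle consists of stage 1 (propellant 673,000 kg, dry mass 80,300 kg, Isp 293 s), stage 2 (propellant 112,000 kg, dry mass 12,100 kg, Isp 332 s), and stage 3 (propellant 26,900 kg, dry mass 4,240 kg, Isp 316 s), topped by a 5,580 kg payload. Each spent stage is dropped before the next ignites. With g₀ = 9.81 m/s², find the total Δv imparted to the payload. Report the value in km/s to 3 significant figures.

Ignition mass of stage 1 = 673,000+80,300 + 112,000+12,100 + 26,900+4,240 + 5,580 = 914,120 kg.
Stage 1: m₀ = 914,120 kg, m_f = 914,120 − 673,000 = 241,120 kg; Δv = 293×9.81×ln(3.791) = 2874.3×1.3327 ≈ 3831 m/s.
Stage 2: m₀ = 160,820 kg, m_f = 160,820 − 112,000 = 48,820 kg; Δv = 332×9.81×ln(3.294) = 3256.9×1.1921 ≈ 3883 m/s.
Stage 3: m₀ = 36,720 kg, m_f = 36,720 − 26,900 = 9,820 kg; Δv = 316×9.81×ln(3.739) = 3100.0×1.3189 ≈ 4089 m/s.
Total Δv = 3831 + 3883 + 4089 = 11803 m/s.

Δv ≈ 11.8 km/s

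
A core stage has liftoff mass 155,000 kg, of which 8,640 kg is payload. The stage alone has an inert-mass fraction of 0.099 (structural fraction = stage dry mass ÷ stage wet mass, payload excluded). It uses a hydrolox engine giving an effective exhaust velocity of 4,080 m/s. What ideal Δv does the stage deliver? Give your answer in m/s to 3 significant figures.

Stage wet mass = m₀ − payload = 155,000 − 8,640 = 146,360 kg.
Stage dry mass = ε × stage wet mass = 0.099 × 146,360 = 14,489.6 kg.
Burnout mass m_f = stage dry + payload = 14,489.6 + 8,640 = 23,129.6 kg.
Δv = v_e · ln(155,000/23,129.6) = 4080.0 × ln(6.701) = 4080.0 × 1.9023 ≈ 7761 m/s.

Δv ≈ 7760 m/s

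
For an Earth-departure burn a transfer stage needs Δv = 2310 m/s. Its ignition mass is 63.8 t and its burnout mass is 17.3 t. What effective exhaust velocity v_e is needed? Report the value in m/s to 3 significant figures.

ln(m₀/m_f) = ln(63800/17300) = ln(3.688) = 1.3050.
Using Δv = v_e ln(m₀/m_f): v_e = Δv / ln(m₀/m_f) = 2310 / 1.3050 = 1770.1 m/s.

v_e ≈ 1770 m/s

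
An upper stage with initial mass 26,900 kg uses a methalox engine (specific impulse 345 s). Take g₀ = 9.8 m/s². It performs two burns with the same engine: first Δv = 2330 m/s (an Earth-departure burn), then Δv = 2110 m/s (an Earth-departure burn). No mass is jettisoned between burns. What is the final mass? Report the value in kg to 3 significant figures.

final mass ≈ 7230 kg

v_e = Isp · g₀ = 345 × 9.8 = 3381.0 m/s.
After the first burn: m = 26900 × exp(−2330/3381.0) = 26900 × 0.50200 = 13,503.8 kg.
After the second burn: m = 13,503.8 × exp(−2110/3381.0) = 13,503.8 × 0.53576 = 7,234.8 kg.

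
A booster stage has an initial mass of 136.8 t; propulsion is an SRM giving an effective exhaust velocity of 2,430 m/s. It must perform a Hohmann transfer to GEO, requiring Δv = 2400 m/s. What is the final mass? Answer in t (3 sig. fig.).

m₀/m_f = exp(Δv / v_e) = exp(2400 / 2430.0) = exp(0.9877) = 2.6849.
m_f = m₀ / 2.6849 = 136.8 / 2.6849 = 50.9516 t.

final mass ≈ 51.0 t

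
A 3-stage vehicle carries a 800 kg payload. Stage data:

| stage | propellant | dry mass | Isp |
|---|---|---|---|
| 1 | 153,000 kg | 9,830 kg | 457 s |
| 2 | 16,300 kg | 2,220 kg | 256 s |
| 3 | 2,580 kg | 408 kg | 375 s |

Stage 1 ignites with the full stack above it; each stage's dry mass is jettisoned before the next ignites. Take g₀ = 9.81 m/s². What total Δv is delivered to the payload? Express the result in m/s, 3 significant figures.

Ignition mass of stage 1 = 153,000+9,830 + 16,300+2,220 + 2,580+408 + 800 = 185,138 kg.
Stage 1: m₀ = 185,138 kg, m_f = 185,138 − 153,000 = 32,138 kg; Δv = 457×9.81×ln(5.761) = 4483.2×1.7511 ≈ 7850 m/s.
Stage 2: m₀ = 22,308 kg, m_f = 22,308 − 16,300 = 6,008 kg; Δv = 256×9.81×ln(3.713) = 2511.4×1.3119 ≈ 3295 m/s.
Stage 3: m₀ = 3,788 kg, m_f = 3,788 − 2,580 = 1,208 kg; Δv = 375×9.81×ln(3.136) = 3678.8×1.1429 ≈ 4204 m/s.
Total Δv = 7850 + 3295 + 4204 = 15349 m/s.

Δv ≈ 15300 m/s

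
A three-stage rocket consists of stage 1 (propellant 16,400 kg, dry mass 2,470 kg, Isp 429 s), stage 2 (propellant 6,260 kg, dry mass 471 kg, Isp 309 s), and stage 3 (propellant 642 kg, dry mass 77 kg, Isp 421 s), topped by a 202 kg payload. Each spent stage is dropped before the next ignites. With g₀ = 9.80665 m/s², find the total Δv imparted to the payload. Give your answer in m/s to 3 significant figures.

Ignition mass of stage 1 = 16,400+2,470 + 6,260+471 + 642+77 + 202 = 26,522 kg.
Stage 1: m₀ = 26,522 kg, m_f = 26,522 − 16,400 = 10,122 kg; Δv = 429×9.80665×ln(2.62) = 4207.1×0.9633 ≈ 4052 m/s.
Stage 2: m₀ = 7,652 kg, m_f = 7,652 − 6,260 = 1,392 kg; Δv = 309×9.80665×ln(5.497) = 3030.3×1.7042 ≈ 5164 m/s.
Stage 3: m₀ = 921 kg, m_f = 921 − 642 = 279 kg; Δv = 421×9.80665×ln(3.301) = 4128.6×1.1942 ≈ 4931 m/s.
Total Δv = 4052 + 5164 + 4931 = 14147 m/s.

Δv ≈ 14100 m/s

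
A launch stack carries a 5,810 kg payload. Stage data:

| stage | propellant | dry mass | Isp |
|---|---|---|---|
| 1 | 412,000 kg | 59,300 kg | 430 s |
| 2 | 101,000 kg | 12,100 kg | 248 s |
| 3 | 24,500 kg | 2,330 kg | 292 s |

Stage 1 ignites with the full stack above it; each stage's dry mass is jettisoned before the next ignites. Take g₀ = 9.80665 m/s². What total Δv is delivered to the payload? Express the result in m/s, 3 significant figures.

Δv ≈ 11500 m/s

Ignition mass of stage 1 = 412,000+59,300 + 101,000+12,100 + 24,500+2,330 + 5,810 = 617,040 kg.
Stage 1: m₀ = 617,040 kg, m_f = 617,040 − 412,000 = 205,040 kg; Δv = 430×9.80665×ln(3.009) = 4216.9×1.1017 ≈ 4646 m/s.
Stage 2: m₀ = 145,740 kg, m_f = 145,740 − 101,000 = 44,740 kg; Δv = 248×9.80665×ln(3.257) = 2432.0×1.1810 ≈ 2872 m/s.
Stage 3: m₀ = 32,640 kg, m_f = 32,640 − 24,500 = 8,140 kg; Δv = 292×9.80665×ln(4.01) = 2863.5×1.3887 ≈ 3977 m/s.
Total Δv = 4646 + 2872 + 3977 = 11495 m/s.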